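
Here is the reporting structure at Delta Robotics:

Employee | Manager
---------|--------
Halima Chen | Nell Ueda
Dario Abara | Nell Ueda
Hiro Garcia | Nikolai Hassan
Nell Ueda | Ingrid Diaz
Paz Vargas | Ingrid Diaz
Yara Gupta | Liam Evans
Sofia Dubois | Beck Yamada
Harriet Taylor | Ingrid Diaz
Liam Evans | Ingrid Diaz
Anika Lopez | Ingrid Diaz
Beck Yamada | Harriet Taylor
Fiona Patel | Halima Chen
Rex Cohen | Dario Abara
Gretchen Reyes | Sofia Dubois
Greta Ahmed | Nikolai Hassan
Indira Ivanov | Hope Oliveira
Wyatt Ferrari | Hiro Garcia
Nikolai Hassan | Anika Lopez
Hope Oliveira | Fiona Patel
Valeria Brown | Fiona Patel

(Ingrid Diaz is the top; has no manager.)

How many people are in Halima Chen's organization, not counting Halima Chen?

4

Halima Chen directly manages Fiona Patel. Under Fiona Patel: Valeria Brown, Hope Oliveira, Indira Ivanov (3). That's 4 in total.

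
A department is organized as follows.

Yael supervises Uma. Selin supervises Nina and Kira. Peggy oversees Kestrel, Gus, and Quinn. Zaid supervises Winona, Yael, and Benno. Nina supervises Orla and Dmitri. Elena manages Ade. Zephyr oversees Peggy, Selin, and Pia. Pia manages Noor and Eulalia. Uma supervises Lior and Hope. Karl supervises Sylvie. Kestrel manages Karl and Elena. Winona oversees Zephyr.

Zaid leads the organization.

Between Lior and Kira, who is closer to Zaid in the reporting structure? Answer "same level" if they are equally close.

Lior is 3 levels below Zaid; Kira is 4. Lior is higher.

Lior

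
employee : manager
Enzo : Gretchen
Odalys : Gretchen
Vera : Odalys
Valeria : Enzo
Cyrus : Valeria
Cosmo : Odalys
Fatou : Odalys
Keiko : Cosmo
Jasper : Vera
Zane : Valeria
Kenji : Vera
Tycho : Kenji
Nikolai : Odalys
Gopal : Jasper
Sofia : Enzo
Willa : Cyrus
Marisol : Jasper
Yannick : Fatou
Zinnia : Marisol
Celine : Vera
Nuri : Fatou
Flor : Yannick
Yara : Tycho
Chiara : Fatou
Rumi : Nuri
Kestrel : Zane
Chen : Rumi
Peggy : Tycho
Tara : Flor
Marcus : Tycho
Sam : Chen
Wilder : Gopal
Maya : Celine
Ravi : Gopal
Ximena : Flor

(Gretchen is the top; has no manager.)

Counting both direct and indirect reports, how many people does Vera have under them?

Vera directly manages Jasper, Kenji, Celine. Under Jasper: Marisol, Zinnia, Gopal, Ravi, Wilder (5). Under Kenji: Tycho, Marcus, Peggy, Yara (4). Under Celine: Maya (1). So Vera's organization is 3 direct reports plus everyone under them: 6 + 5 + 2 = 13.

13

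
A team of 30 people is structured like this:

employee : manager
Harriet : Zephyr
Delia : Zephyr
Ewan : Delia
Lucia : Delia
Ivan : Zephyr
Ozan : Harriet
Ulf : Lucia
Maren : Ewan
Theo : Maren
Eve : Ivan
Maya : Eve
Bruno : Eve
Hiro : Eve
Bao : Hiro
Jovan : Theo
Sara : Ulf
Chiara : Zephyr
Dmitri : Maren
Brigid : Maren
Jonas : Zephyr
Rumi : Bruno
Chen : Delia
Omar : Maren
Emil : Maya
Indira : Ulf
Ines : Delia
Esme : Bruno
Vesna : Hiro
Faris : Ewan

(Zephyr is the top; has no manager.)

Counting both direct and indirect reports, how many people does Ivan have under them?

9

Ivan directly manages Eve. Under Eve: Hiro, Vesna, Bao, Bruno, Esme, Rumi, Maya, Emil (8). That's 9 in total.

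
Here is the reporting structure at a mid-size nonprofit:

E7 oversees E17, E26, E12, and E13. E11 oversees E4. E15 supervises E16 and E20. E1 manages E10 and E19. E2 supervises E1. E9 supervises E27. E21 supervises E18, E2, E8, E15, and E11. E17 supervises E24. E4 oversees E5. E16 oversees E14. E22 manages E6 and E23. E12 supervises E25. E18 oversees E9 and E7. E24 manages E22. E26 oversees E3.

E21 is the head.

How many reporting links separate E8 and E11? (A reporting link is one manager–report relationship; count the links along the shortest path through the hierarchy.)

E8 is 1 level below E21, and E11 is 1 level below E21 (their lowest common manager). The shortest path runs up from E8 to E21 and back down to E11: 1 + 1 = 2 links.

2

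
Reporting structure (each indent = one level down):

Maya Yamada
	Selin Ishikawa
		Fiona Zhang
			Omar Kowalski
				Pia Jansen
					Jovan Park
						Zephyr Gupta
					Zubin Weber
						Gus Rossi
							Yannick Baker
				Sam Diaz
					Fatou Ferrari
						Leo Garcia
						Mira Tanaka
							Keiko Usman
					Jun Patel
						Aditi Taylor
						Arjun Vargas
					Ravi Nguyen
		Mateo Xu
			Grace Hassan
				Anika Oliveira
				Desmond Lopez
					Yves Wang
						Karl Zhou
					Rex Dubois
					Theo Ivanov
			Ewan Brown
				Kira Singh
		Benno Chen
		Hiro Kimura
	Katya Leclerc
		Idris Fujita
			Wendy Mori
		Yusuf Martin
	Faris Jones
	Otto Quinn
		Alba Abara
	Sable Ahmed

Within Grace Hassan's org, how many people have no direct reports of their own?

4

The people in Grace Hassan's organization with no one reporting to them are Theo Ivanov, Rex Dubois, Karl Zhou, Anika Oliveira. That is 4.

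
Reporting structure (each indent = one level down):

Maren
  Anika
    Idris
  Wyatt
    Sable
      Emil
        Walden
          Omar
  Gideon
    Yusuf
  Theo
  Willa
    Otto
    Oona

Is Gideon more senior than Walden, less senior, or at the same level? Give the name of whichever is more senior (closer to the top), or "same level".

Gideon

Gideon is 1 level below Maren; Walden is 4. Gideon is higher.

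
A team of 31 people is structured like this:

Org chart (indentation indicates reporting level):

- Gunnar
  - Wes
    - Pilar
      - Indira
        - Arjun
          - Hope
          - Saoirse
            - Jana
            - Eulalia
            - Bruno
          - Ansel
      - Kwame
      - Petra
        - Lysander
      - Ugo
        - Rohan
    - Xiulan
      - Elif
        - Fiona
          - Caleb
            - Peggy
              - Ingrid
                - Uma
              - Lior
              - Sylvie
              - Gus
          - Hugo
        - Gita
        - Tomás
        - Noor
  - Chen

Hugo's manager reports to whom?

Hugo reports to Fiona, and Fiona reports to Elif. So Hugo's skip-level manager is Elif.

Elif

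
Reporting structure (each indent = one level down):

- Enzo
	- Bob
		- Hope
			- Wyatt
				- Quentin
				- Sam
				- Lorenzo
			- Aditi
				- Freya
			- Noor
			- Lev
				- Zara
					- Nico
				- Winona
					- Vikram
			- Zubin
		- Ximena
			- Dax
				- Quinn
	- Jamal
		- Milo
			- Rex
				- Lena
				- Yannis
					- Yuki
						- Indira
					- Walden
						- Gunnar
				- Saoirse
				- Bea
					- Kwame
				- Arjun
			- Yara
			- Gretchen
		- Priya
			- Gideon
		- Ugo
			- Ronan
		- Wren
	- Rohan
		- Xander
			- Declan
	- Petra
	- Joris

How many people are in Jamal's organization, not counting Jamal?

Jamal directly manages Milo, Priya, Ugo, Wren. Under Milo: Gretchen, Yara, Rex, Arjun, Bea, Kwame, Saoirse, Yannis, Walden, Gunnar, Yuki, Indira, Lena (13). Under Priya: Gideon (1). Under Ugo: Ronan (1). Wren has no reports. So Jamal's organization is 4 direct reports plus everyone under them: 14 + 2 + 2 + 1 = 19.

19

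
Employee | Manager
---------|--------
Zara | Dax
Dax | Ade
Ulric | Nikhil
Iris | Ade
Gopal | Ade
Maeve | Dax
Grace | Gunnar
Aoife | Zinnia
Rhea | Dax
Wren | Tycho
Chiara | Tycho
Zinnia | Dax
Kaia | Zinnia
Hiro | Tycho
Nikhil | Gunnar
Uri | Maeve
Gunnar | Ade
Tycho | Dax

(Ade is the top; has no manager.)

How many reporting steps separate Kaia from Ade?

Chain from Kaia up to Ade: Kaia → Zinnia → Dax → Ade. That is 3 steps up, so Kaia is 3 levels below Ade.

3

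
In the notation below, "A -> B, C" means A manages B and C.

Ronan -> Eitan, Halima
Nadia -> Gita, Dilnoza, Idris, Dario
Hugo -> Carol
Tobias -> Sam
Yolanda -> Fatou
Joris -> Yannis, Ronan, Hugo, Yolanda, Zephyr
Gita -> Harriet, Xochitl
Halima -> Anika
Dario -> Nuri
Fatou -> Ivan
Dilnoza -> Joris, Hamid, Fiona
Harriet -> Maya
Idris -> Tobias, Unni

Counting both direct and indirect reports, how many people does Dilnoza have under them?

Dilnoza directly manages Joris, Hamid, Fiona. Under Joris: Zephyr, Yolanda, Fatou, Ivan, Hugo, Carol, Ronan, Halima, Anika, Eitan, Yannis (11). Hamid has no reports. Fiona has no reports. So Dilnoza's organization is 3 direct reports plus everyone under them: 12 + 1 + 1 = 14.

14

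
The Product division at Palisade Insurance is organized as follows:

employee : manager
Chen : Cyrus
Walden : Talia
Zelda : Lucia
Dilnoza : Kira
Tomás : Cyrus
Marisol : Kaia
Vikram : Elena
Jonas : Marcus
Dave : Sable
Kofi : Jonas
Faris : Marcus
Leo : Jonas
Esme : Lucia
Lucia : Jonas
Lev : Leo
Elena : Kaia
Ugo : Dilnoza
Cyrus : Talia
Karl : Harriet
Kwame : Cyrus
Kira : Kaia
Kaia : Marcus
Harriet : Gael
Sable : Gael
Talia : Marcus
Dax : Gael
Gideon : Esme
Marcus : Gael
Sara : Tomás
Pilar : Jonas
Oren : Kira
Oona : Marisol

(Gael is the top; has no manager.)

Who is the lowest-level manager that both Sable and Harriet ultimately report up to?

Gael

Sable's chain of managers is Gael. Harriet's chain of managers is Gael. The first manager that appears in both chains is Gael.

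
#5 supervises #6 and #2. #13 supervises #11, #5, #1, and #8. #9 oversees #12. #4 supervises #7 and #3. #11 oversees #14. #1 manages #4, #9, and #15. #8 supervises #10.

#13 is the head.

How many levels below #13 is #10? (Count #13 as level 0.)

Chain from #10 up to #13: #10 → #8 → #13. That is 2 steps up, so #10 is 2 levels below #13.

2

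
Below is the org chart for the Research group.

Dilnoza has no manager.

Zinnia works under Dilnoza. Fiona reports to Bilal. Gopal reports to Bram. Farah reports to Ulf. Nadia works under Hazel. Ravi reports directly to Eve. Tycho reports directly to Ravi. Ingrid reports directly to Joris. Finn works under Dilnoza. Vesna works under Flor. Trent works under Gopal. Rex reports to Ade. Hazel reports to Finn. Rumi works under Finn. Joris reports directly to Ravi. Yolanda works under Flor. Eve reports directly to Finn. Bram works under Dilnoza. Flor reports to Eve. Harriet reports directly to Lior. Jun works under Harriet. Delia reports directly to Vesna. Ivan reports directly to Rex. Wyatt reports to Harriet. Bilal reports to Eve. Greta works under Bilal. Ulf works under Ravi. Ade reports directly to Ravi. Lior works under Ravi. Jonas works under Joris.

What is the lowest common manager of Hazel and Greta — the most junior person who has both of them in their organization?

Hazel's chain of managers is Finn, Dilnoza. Greta's chain of managers is Bilal, Eve, Finn, Dilnoza. The first manager that appears in both chains is Finn.

Finn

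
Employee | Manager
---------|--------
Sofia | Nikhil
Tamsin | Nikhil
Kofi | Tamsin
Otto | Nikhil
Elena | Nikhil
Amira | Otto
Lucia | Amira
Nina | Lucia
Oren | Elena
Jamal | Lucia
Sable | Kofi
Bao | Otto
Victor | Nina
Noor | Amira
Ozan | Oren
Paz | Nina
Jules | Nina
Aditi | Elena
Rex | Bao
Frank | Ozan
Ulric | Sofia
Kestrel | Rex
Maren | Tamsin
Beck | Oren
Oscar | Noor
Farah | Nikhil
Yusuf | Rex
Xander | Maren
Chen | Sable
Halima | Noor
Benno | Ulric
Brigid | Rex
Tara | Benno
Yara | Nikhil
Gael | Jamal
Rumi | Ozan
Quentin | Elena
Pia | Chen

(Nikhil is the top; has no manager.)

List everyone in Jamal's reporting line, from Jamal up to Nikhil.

Jamal -> Lucia -> Amira -> Otto -> Nikhil

Jamal reports to Lucia. Lucia reports to Amira. Amira reports to Otto. Otto reports to Nikhil. Nikhil is at the top.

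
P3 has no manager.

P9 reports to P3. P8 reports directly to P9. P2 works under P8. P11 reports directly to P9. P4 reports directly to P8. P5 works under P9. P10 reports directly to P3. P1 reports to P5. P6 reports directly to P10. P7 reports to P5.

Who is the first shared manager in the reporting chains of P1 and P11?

P9

P1's chain of managers is P5, P9, P3. P11's chain of managers is P9, P3. The first manager that appears in both chains is P9.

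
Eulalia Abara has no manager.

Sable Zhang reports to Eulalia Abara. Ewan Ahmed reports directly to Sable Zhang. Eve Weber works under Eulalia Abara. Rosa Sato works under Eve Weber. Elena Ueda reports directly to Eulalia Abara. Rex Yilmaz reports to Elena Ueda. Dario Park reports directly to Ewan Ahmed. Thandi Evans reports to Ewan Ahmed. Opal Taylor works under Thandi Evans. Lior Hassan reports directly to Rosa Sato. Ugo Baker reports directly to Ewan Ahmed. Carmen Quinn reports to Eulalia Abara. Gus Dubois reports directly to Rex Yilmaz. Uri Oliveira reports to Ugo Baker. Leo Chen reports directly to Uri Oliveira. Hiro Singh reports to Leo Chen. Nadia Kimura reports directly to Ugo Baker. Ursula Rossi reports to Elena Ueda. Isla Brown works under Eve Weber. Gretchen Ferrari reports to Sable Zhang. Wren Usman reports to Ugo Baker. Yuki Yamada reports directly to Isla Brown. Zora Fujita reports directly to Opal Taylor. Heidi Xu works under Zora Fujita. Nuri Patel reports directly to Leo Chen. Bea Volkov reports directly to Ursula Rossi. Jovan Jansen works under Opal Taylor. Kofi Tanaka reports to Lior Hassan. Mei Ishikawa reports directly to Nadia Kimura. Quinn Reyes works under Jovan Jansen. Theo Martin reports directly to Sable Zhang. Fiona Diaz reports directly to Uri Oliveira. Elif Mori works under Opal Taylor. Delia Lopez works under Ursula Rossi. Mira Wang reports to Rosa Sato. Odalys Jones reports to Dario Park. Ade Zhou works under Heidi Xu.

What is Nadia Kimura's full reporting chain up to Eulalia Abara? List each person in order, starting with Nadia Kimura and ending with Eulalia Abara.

Nadia Kimura -> Ugo Baker -> Ewan Ahmed -> Sable Zhang -> Eulalia Abara

Nadia Kimura reports to Ugo Baker. Ugo Baker reports to Ewan Ahmed. Ewan Ahmed reports to Sable Zhang. Sable Zhang reports to Eulalia Abara. Eulalia Abara is at the top.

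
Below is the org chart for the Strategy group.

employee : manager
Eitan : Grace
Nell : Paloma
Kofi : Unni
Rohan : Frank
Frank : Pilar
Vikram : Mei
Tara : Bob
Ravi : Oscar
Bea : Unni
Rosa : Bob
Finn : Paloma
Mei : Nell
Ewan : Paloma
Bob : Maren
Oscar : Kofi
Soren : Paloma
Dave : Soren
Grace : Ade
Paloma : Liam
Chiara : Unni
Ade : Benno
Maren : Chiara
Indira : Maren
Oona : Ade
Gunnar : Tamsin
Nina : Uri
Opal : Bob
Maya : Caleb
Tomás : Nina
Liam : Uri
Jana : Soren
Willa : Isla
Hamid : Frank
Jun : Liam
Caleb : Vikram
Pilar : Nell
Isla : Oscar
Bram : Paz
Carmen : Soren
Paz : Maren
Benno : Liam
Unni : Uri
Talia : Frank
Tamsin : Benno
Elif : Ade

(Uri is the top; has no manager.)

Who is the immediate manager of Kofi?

Kofi reports directly to Unni.

Unni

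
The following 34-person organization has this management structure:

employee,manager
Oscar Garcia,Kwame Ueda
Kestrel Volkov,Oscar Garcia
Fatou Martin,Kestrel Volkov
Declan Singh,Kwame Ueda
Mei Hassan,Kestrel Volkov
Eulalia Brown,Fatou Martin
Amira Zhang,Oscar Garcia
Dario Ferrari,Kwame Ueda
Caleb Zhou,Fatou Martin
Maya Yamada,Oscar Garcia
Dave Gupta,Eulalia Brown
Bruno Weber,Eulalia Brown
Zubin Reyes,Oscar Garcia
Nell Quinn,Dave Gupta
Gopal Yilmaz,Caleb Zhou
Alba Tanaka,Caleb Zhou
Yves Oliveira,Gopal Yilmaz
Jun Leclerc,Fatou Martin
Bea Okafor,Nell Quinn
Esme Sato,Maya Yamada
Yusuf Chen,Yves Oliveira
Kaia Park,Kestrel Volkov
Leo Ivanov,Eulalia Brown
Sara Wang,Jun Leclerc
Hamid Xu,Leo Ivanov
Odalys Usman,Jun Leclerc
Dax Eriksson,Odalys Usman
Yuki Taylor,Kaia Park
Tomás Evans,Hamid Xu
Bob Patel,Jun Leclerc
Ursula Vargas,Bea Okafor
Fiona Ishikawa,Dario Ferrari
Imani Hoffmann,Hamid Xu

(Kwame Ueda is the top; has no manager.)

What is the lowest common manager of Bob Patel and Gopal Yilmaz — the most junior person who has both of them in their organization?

Bob Patel's chain of managers is Jun Leclerc, Fatou Martin, Kestrel Volkov, Oscar Garcia, Kwame Ueda. Gopal Yilmaz's chain of managers is Caleb Zhou, Fatou Martin, Kestrel Volkov, Oscar Garcia, Kwame Ueda. The first manager that appears in both chains is Fatou Martin.

Fatou Martin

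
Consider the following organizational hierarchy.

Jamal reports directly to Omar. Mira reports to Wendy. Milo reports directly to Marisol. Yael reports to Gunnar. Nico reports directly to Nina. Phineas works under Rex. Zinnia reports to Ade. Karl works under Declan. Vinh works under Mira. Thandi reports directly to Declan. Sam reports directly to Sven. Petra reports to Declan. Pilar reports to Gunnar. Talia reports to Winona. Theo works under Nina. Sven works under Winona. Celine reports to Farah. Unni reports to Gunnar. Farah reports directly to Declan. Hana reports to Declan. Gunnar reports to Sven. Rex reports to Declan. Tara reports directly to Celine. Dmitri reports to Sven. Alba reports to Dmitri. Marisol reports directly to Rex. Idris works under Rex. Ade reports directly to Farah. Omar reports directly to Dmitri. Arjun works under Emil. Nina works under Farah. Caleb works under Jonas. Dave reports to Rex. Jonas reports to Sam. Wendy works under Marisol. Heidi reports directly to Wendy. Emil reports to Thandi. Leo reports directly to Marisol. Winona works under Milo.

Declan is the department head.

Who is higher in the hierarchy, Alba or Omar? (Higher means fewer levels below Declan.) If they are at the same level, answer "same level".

same level

Both Alba and Omar are 7 levels below Declan.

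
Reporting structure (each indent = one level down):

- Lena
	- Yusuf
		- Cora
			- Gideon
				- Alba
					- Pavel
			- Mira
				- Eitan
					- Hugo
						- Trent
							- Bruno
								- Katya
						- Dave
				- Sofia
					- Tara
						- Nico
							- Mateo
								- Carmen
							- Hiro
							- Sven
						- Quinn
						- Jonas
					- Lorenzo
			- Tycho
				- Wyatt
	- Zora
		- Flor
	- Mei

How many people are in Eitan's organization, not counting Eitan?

Eitan directly manages Hugo. Under Hugo: Dave, Trent, Bruno, Katya (4). That's 5 in total.

5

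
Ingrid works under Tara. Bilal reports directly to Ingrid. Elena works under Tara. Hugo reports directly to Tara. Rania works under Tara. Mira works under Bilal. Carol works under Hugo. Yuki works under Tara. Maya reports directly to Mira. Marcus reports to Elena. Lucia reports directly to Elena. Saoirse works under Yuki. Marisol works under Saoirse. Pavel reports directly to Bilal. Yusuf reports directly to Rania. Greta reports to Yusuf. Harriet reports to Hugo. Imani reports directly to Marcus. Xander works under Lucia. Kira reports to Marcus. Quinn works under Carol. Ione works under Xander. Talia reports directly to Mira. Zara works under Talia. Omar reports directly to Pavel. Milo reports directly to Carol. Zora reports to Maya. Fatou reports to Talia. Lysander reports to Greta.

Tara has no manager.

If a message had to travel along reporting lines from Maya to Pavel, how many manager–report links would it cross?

3

Maya is 2 levels below Bilal, and Pavel is 1 level below Bilal (their lowest common manager). The shortest path runs up from Maya to Bilal and back down to Pavel: 2 + 1 = 3 links.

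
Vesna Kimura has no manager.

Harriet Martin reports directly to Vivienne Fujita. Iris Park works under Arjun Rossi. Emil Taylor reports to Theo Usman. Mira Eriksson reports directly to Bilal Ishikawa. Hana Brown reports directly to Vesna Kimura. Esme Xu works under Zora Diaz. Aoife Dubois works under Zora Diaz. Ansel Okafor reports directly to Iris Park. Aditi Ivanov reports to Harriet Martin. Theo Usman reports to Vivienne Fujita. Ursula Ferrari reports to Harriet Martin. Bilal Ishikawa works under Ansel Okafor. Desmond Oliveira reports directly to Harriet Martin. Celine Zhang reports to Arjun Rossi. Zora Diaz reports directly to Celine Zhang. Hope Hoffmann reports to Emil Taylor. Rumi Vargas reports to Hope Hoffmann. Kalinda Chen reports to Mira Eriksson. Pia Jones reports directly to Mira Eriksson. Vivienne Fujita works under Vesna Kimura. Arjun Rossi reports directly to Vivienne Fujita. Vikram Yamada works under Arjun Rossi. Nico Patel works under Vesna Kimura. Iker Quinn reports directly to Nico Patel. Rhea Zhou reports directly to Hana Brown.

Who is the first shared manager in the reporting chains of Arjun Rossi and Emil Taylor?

Vivienne Fujita

Arjun Rossi's chain of managers is Vivienne Fujita, Vesna Kimura. Emil Taylor's chain of managers is Theo Usman, Vivienne Fujita, Vesna Kimura. The first manager that appears in both chains is Vivienne Fujita.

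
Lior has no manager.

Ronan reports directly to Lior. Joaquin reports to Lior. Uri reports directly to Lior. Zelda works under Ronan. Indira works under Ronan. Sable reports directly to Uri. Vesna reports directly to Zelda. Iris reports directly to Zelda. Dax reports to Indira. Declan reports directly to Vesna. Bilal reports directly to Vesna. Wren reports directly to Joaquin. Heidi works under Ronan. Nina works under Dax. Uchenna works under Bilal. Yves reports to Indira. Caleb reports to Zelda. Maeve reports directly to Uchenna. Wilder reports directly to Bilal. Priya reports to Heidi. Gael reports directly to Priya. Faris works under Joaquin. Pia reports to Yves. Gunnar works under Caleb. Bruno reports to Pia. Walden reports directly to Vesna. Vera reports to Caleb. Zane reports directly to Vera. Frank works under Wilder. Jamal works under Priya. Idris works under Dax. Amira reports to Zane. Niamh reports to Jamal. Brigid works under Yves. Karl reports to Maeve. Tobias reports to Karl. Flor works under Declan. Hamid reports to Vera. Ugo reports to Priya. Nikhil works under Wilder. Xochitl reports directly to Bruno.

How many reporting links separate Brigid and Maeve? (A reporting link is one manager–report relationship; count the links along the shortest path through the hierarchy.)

Brigid is 3 levels below Ronan, and Maeve is 5 levels below Ronan (their lowest common manager). The shortest path runs up from Brigid to Ronan and back down to Maeve: 3 + 5 = 8 links.

8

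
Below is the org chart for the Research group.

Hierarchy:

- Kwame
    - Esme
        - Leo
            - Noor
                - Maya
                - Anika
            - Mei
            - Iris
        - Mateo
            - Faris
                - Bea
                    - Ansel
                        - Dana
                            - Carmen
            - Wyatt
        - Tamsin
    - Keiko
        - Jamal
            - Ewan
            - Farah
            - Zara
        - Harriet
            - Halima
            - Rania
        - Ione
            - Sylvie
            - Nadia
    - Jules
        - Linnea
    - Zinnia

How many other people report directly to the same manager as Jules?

3

Jules reports to Kwame. Kwame's other direct reports are Esme, Keiko, Zinnia — 3 peers.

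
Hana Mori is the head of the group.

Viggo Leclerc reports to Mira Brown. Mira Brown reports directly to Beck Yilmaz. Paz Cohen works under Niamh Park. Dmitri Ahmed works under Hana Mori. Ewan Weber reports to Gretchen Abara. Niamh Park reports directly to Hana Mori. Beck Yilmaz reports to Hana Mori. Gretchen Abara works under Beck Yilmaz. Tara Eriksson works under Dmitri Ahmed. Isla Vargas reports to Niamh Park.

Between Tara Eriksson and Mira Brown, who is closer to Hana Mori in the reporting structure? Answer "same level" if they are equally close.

same level

Both Tara Eriksson and Mira Brown are 2 levels below Hana Mori.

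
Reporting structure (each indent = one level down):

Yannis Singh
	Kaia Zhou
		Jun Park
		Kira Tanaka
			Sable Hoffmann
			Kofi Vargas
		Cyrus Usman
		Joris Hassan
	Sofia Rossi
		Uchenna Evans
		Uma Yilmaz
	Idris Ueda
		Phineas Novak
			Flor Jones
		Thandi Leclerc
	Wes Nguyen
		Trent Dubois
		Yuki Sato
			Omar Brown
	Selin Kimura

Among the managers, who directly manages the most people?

Yannis Singh

Direct-report counts: Yannis Singh has 5; Wes Nguyen has 2; Yuki Sato has 1; Idris Ueda has 2; Phineas Novak has 1; Sofia Rossi has 2; Kaia Zhou has 4; Kira Tanaka has 2. The largest is 5, held by Yannis Singh.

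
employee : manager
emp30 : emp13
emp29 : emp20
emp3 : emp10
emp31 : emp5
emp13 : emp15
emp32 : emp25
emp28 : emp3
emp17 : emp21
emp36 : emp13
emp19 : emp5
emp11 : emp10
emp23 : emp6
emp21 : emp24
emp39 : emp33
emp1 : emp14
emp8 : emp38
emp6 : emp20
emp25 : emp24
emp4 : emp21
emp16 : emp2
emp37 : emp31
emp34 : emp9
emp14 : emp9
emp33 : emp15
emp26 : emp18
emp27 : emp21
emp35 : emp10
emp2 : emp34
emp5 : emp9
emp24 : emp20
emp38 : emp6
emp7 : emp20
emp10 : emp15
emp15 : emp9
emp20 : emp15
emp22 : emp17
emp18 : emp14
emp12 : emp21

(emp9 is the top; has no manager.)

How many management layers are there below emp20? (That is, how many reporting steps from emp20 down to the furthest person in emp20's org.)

The longest chain under emp20 runs emp20 → emp24 → emp21 → emp17 → emp22, which is 4 levels below emp20.

4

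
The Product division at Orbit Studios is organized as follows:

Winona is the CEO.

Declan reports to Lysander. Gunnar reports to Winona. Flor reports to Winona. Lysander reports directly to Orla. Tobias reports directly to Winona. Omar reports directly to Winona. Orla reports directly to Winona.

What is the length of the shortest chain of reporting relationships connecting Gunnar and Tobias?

Gunnar is 1 level below Winona, and Tobias is 1 level below Winona (their lowest common manager). The shortest path runs up from Gunnar to Winona and back down to Tobias: 1 + 1 = 2 links.

2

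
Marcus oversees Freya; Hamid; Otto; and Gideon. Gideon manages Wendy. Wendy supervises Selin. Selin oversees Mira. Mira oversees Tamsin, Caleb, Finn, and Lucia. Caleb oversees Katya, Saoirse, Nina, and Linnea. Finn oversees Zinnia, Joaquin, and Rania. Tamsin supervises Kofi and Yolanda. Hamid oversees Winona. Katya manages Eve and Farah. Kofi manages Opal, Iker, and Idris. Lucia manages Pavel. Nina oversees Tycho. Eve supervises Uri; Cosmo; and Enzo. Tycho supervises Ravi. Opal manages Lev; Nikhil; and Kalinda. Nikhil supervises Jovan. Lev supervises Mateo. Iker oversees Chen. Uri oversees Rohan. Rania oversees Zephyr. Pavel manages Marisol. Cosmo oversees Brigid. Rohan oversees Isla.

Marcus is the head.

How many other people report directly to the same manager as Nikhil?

Nikhil reports to Opal. Opal's other direct reports are Lev, Kalinda — 2 peers.

2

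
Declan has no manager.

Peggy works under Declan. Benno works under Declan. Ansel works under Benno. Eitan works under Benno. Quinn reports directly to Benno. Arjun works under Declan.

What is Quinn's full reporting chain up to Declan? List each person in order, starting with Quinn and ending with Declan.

Quinn reports to Benno. Benno reports to Declan. Declan is at the top.

Quinn -> Benno -> Declan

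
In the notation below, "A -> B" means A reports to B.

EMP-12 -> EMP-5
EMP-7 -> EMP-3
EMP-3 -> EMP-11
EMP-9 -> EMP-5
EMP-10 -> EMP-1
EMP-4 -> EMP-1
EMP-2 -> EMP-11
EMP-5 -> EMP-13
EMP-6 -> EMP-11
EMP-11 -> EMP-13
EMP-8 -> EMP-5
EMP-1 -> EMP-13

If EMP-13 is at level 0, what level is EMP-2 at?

Chain from EMP-2 up to EMP-13: EMP-2 → EMP-11 → EMP-13. That is 2 steps up, so EMP-2 is 2 levels below EMP-13.

2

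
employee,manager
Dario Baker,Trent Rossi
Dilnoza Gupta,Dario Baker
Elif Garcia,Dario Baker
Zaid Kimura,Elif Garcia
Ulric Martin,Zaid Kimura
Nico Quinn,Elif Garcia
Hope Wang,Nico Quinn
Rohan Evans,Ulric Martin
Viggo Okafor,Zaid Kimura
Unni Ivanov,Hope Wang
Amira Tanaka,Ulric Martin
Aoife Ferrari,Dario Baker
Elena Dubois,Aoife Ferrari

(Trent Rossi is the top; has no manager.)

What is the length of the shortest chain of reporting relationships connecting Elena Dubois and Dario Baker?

Elena Dubois is in Dario Baker's organization: the chain from Elena Dubois up to Dario Baker is Elena Dubois → Aoife Ferrari → Dario Baker, which is 2 links.

2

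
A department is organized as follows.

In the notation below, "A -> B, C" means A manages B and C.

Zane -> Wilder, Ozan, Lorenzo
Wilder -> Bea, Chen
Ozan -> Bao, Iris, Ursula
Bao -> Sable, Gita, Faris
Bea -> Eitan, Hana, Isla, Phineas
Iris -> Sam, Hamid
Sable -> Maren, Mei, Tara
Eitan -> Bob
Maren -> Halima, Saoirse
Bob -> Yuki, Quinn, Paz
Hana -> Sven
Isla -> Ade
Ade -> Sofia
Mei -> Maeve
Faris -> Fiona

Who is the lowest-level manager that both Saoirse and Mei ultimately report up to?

Sable

Saoirse's chain of managers is Maren, Sable, Bao, Ozan, Zane. Mei's chain of managers is Sable, Bao, Ozan, Zane. The first manager that appears in both chains is Sable.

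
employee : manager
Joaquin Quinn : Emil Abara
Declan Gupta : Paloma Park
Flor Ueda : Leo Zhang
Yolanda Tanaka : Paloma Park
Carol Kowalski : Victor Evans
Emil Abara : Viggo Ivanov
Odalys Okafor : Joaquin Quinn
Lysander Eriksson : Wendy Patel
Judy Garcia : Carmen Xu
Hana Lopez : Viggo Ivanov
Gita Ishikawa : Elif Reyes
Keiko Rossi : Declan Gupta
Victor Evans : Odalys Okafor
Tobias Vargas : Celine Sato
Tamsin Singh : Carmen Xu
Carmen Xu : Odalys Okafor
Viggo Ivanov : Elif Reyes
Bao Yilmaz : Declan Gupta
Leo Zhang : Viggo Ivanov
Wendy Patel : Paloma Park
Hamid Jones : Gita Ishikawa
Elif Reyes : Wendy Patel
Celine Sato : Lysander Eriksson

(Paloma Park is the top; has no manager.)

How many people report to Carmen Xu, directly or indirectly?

2

Carmen Xu directly manages Judy Garcia, Tamsin Singh. Judy Garcia has no reports. Tamsin Singh has no reports. So Carmen Xu's organization is 2 direct reports plus everyone under them: 1 + 1 = 2.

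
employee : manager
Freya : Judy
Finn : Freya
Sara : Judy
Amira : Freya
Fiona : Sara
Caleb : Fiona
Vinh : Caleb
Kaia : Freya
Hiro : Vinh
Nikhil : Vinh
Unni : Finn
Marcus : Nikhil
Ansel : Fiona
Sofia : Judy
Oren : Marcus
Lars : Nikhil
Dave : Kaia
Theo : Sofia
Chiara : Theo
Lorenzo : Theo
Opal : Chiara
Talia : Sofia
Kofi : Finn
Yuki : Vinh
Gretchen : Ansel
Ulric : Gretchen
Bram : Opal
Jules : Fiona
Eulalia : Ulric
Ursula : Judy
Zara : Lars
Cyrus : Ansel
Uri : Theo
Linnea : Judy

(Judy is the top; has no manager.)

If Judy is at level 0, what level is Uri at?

Chain from Uri up to Judy: Uri → Theo → Sofia → Judy. That is 3 steps up, so Uri is 3 levels below Judy.

3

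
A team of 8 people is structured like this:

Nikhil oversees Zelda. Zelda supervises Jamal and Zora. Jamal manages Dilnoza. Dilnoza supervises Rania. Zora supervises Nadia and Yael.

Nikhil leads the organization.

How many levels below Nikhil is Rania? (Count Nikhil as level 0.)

4

Chain from Rania up to Nikhil: Rania → Dilnoza → Jamal → Zelda → Nikhil. That is 4 steps up, so Rania is 4 levels below Nikhil.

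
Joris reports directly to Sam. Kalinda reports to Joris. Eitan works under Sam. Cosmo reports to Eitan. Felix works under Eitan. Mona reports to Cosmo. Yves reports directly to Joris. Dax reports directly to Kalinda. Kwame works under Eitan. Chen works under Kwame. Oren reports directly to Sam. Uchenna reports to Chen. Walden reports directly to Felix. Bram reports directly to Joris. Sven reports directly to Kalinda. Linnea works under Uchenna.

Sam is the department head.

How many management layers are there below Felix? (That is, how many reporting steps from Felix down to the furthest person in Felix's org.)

1

The longest chain under Felix runs Felix → Walden, which is 1 level below Felix.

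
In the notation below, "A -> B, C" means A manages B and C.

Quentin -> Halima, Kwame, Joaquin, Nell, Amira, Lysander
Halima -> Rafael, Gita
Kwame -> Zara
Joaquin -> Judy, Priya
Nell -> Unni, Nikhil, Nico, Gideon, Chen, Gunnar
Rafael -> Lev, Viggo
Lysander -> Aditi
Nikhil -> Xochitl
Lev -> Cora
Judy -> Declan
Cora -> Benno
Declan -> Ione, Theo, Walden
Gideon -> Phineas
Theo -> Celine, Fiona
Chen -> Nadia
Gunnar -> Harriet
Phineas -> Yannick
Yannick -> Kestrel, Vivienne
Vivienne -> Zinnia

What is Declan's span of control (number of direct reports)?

3

Declan directly manages Ione, Theo, Walden. That is 3 direct reports.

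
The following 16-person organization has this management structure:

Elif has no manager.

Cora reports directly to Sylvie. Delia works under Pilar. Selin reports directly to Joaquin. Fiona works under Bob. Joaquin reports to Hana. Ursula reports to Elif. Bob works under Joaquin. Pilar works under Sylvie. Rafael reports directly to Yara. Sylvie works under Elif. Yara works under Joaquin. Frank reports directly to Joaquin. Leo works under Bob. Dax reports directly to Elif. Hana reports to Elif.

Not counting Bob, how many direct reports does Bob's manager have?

3

Bob reports to Joaquin. Joaquin's other direct reports are Selin, Frank, Yara — 3 peers.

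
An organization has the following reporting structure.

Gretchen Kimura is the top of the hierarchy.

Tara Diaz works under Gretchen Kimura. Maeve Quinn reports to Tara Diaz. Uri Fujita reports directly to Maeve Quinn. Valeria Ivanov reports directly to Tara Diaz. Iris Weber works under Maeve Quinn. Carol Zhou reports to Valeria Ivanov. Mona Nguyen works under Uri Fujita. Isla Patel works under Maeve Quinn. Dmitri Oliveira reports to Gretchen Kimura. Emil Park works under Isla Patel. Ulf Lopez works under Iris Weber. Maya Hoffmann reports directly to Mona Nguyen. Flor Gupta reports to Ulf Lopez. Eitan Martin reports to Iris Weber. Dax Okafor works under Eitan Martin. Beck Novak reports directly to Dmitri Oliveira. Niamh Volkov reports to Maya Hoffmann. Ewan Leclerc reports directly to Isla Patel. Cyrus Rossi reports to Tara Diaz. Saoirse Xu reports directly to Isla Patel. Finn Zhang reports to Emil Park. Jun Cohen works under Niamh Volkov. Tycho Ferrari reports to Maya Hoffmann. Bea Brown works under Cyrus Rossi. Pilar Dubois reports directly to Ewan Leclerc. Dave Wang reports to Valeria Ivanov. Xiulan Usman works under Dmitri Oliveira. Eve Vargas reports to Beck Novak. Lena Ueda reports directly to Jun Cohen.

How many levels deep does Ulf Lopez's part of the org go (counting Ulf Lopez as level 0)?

The longest chain under Ulf Lopez runs Ulf Lopez → Flor Gupta, which is 1 level below Ulf Lopez.

1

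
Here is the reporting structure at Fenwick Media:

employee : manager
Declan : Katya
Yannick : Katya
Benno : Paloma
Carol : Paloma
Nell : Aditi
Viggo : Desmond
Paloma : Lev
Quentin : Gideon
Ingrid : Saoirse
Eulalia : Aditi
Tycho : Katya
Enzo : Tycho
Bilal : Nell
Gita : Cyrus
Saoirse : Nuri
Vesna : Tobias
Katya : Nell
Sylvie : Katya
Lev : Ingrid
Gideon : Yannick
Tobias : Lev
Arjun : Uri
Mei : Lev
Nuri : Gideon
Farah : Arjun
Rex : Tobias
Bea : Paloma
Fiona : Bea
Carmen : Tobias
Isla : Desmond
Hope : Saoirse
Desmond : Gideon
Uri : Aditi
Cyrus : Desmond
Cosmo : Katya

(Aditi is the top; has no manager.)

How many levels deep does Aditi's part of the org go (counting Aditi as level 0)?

11

The longest chain under Aditi runs Aditi → Nell → Katya → Yannick → Gideon → Nuri → Saoirse → Ingrid → Lev → Paloma → Bea → Fiona, which is 11 levels below Aditi.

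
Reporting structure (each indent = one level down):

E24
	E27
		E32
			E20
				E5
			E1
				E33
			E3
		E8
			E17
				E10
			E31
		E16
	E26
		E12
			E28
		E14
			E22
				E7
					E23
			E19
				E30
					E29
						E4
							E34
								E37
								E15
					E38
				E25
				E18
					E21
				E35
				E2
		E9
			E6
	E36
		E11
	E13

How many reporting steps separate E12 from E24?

2

Chain from E12 up to E24: E12 → E26 → E24. That is 2 steps up, so E12 is 2 levels below E24.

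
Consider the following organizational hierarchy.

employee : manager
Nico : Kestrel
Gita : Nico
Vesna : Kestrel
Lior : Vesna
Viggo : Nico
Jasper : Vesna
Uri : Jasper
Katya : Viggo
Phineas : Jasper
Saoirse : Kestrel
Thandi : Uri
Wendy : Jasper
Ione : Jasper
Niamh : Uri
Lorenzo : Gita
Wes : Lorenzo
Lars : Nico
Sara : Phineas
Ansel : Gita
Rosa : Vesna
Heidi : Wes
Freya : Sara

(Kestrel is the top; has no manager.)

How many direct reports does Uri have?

Uri directly manages Thandi, Niamh. That is 2 direct reports.

2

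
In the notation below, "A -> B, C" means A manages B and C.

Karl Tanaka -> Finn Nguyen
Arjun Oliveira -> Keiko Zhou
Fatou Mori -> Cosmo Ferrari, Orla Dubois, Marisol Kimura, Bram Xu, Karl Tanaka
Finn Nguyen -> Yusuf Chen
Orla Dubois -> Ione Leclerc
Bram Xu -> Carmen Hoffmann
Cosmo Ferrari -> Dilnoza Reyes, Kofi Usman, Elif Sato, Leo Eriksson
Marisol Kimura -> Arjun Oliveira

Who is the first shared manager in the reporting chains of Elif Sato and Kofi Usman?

Elif Sato's chain of managers is Cosmo Ferrari, Fatou Mori. Kofi Usman's chain of managers is Cosmo Ferrari, Fatou Mori. The first manager that appears in both chains is Cosmo Ferrari.

Cosmo Ferrari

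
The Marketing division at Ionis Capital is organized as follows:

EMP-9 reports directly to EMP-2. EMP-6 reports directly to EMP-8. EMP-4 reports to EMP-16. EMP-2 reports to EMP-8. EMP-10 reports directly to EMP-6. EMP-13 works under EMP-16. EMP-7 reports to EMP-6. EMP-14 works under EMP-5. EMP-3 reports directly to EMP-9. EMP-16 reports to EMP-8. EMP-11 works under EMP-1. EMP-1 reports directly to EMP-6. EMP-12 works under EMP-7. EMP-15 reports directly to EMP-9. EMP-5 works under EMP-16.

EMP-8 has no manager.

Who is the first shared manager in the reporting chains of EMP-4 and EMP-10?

EMP-4's chain of managers is EMP-16, EMP-8. EMP-10's chain of managers is EMP-6, EMP-8. The first manager that appears in both chains is EMP-8.

EMP-8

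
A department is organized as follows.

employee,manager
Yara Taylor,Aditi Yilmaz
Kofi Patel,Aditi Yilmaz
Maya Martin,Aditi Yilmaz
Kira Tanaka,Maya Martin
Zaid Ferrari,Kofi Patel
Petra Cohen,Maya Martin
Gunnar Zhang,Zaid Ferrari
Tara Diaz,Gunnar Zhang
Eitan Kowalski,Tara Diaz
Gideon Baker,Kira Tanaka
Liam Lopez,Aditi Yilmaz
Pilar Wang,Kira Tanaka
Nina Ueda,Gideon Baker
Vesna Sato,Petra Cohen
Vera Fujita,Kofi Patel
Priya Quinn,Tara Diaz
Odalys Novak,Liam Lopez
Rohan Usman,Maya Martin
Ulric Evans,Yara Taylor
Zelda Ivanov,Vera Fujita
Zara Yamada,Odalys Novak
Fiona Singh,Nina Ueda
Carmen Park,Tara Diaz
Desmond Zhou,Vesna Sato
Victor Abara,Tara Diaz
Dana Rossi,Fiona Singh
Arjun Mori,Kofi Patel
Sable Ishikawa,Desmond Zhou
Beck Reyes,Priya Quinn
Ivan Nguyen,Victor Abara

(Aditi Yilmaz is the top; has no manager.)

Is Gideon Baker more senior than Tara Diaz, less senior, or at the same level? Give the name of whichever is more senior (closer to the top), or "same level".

Gideon Baker is 3 levels below Aditi Yilmaz; Tara Diaz is 4. Gideon Baker is higher.

Gideon Baker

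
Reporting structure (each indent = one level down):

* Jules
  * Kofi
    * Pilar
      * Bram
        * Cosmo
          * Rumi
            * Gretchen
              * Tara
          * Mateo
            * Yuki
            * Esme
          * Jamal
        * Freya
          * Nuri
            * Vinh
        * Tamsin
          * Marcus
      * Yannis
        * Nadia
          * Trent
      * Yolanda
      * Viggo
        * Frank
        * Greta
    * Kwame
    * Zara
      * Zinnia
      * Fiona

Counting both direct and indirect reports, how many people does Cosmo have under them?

7

Cosmo directly manages Rumi, Mateo, Jamal. Under Rumi: Gretchen, Tara (2). Under Mateo: Esme, Yuki (2). Jamal has no reports. So Cosmo's organization is 3 direct reports plus everyone under them: 3 + 3 + 1 = 7.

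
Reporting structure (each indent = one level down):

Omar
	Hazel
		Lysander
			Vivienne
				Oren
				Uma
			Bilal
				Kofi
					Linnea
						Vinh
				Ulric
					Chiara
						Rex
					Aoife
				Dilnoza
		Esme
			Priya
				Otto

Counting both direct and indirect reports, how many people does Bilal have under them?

Bilal directly manages Kofi, Ulric, Dilnoza. Under Kofi: Linnea, Vinh (2). Under Ulric: Aoife, Chiara, Rex (3). Dilnoza has no reports. So Bilal's organization is 3 direct reports plus everyone under them: 3 + 4 + 1 = 8.

8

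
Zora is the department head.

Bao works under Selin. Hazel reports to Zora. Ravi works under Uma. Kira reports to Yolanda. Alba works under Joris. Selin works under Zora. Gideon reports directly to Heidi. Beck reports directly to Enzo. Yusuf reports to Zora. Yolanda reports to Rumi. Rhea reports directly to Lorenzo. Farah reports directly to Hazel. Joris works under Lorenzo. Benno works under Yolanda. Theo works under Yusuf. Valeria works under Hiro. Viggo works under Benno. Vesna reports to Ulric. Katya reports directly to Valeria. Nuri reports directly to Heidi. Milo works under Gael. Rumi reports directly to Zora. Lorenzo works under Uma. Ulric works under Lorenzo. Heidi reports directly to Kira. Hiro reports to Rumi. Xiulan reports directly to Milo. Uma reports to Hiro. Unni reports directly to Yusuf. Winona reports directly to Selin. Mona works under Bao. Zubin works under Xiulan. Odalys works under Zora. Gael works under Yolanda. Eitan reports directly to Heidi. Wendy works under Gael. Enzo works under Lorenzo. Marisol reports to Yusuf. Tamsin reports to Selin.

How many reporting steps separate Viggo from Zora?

4

Chain from Viggo up to Zora: Viggo → Benno → Yolanda → Rumi → Zora. That is 4 steps up, so Viggo is 4 levels below Zora.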